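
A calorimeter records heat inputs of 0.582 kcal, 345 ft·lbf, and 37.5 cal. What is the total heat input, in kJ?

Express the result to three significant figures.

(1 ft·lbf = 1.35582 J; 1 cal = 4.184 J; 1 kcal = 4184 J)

3.06 kJ

0.582 kcal × 4184 = 2435.09 J
345 ft·lbf × 1.35582 = 467.758 J
37.5 cal × 4.184 = 156.9 J
Total: 2435.09 + 467.758 + 156.9 = 3059.75 J
In kJ: 3059.75 / 1000 = 3.05975 kJ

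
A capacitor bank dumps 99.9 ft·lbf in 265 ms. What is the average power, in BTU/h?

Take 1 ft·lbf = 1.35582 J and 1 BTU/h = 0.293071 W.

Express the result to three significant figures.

1740 BTU/h

99.9 ft·lbf × 1.35582 → 135.446 J
265 ms × 0.001 → 0.265 s
P = E / t = 135.446 J / 0.265 s = 511.117 W
511.117 W ÷ (0.293071 W/BTU/h) = 1744 BTU/h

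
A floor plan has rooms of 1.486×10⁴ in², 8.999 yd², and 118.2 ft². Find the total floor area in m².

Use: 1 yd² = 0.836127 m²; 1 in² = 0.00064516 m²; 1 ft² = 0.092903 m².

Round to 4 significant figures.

1.486×10⁴ in² × 0.00064516 = 9.58708 m²
8.999 yd² × 0.836127 = 7.52431 m²
118.2 ft² × 0.092903 = 10.9811 m²
Combined: 9.58708 + 7.52431 + 10.9811 = 28.0925 m²

28.09 m²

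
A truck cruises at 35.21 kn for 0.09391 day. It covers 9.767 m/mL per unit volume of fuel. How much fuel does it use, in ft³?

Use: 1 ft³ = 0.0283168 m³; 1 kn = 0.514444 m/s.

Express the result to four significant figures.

35.21 kn → 18.1136 m/s
0.09391 day → 8113.82 s
d = v × t = 18.1136 × 8113.82 = 146970 m
9.767 m/mL → 9.767×10⁶ m/m³
V = d / (distance per unit fuel) = 146970 / 9.767×10⁶ = 0.0150476 m³
In ft³: 0.0150476 / 0.0283168 = 0.531402 ft³

0.5314 ft³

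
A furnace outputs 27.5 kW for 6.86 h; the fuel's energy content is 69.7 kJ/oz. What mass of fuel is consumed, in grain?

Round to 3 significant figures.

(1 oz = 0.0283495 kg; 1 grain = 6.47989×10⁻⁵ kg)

27.5 kW → 27500 W
6.86 h → 24696 s
E = P × t = 27500 × 24696 = 6.7914×10⁸ J
69.7 kJ/oz → 2.4586×10⁶ J/kg
m = E / e_s = 6.7914×10⁸ / 2.4586×10⁶ = 276.23 kg
In grain: 276.23 / 6.47989×10⁻⁵ = 4.26288×10⁶ grain

4.26×10⁶ grain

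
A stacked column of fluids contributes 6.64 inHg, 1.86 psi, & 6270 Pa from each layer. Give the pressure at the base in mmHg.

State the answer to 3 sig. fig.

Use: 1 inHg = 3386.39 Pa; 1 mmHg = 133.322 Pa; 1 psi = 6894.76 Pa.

6.64 inHg × 3386.39 = 22485.6 Pa
1.86 psi × 6894.76 = 12824.3 Pa
6270 Pa (already Pa)
Combined: 22485.6 + 12824.3 + 6270 = 41579.9 Pa
In mmHg: 41579.9 / 133.322 = 311.876 mmHg

312 mmHg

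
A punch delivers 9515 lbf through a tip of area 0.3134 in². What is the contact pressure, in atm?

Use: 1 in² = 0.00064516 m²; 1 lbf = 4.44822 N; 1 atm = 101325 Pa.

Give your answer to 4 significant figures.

9515 lbf × 4.44822 = 42324.8 N
0.3134 in² × 0.00064516 = 2.02193×10⁻⁴ m²
P = F / A = 42324.8 N / 2.02193×10⁻⁴ m² = 2.09329×10⁸ Pa
2.09329×10⁸ Pa ÷ (101325 Pa/atm) = 2065.92 atm

2066 atm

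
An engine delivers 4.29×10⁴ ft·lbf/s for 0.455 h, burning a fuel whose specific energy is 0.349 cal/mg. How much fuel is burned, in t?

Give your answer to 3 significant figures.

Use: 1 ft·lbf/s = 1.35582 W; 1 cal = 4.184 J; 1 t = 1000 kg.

0.0652 t

4.29×10⁴ ft·lbf/s → 58164.7 W
0.455 h → 1638 s
E = P × t = 58164.7 × 1638 = 9.52738×10⁷ J
0.349 cal/mg → 1.46022×10⁶ J/kg
m = E / e_s = 9.52738×10⁷ / 1.46022×10⁶ = 65.2462 kg
In t: 65.2462 / 1000 = 0.0652462 t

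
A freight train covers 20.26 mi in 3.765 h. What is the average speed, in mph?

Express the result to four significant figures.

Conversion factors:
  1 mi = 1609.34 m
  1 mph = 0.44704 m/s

20.26 mi × 1609.34 = 32605.2 m
3.765 h × 3600 = 13554 s
v = d / t = 32605.2 m / 13554 s = 2.40558 m/s
2.40558 m/s ÷ (0.44704 m/s/mph) = 5.38113 mph

5.381 mph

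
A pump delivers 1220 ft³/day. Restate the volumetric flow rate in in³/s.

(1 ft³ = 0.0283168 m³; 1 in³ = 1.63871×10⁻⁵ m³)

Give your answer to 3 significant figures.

1220 ft³/day × 0.0283168 m³/ft³ ÷ 86400 s/day = 3.99844×10⁻⁴ m³/s
3.99844×10⁻⁴ m³/s ÷ 1.63871×10⁻⁵ m³/in³ = 24.3999 in³/s

24.4 in³/s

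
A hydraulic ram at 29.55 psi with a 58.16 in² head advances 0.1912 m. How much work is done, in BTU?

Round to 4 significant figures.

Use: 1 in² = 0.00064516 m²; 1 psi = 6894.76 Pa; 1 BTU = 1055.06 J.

29.55 psi → 203740 Pa
58.16 in² → 0.0375225 m²
F = P × A = 203740 × 0.0375225 = 7644.83 N
W = F × d = 7644.83 × 0.1912 = 1461.69 J
In BTU: 1461.69 / 1055.06 = 1.38541 BTU

1.385 BTU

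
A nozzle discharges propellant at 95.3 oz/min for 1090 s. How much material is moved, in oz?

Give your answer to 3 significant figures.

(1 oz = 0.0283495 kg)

1730 oz

95.3 oz/min → 0.0450285 kg/s
m = ṁ × t = 0.0450285 × 1090 = 49.0811 kg
In oz: 49.0811 / 0.0283495 = 1731.29 oz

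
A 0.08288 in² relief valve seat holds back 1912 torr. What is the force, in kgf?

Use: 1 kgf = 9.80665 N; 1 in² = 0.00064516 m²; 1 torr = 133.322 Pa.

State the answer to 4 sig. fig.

1912 torr × 133.322 = 254912 Pa
0.08288 in² × 0.00064516 = 5.34709×10⁻⁵ m²
F = P × A = 254912 Pa × 5.34709×10⁻⁵ m² = 13.6304 N
13.6304 N ÷ (9.80665 N/kgf) = 1.38991 kgf

1.390 kgf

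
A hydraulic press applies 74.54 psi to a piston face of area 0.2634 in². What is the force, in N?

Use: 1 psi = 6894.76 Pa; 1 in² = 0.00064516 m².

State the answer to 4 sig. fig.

87.34 N

74.54 psi × 6894.76 = 513935 Pa
0.2634 in² × 0.00064516 = 1.69935×10⁻⁴ m²
F = P × A = 513935 Pa × 1.69935×10⁻⁴ m² = 87.3355 N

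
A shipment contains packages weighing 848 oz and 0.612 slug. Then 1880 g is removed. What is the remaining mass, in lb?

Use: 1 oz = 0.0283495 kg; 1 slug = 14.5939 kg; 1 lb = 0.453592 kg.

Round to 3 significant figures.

68.5 lb

848 oz × 0.0283495 = 24.0404 kg
0.612 slug × 14.5939 = 8.93147 kg
1880 g × 0.001 = 1.88 kg
Sum: 24.0404 + 8.93147 − 1.88 = 31.0919 kg
In lb: 31.0919 / 0.453592 = 68.546 lb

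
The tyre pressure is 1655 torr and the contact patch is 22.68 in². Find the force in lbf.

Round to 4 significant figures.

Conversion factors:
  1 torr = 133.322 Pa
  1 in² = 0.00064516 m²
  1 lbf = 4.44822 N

725.8 lbf

1655 torr × 133.322 = 220648 Pa
22.68 in² × 0.00064516 = 0.0146322 m²
F = P × A = 220648 Pa × 0.0146322 m² = 3228.57 N
3228.57 N ÷ (4.44822 N/lbf) = 725.812 lbf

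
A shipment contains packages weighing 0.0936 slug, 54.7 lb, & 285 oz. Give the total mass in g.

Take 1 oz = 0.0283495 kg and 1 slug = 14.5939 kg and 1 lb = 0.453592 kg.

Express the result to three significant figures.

3.43×10⁴ g

0.0936 slug × 14.5939 → 1.36599 kg
54.7 lb × 0.453592 → 24.8115 kg
285 oz × 0.0283495 → 8.07961 kg
Total: 1.36599 + 24.8115 + 8.07961 = 34.2571 kg
In g: 34.2571 / 0.001 = 34257.1 g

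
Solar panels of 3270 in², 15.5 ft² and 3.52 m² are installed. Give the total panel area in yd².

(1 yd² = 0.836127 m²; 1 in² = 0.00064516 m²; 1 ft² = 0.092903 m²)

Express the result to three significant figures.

3270 in² × 0.00064516 = 2.10967 m²
15.5 ft² × 0.092903 = 1.44 m²
3.52 m² (already m²)
Total: 2.10967 + 1.44 + 3.52 = 7.06967 m²
In yd²: 7.06967 / 0.836127 = 8.45526 yd²

8.46 yd²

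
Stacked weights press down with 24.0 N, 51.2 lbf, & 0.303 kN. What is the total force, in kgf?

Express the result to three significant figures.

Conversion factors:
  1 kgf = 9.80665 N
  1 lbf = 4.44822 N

24.0 N (already N)
51.2 lbf × 4.44822 = 227.749 N
0.303 kN × 1000 = 303 N
Total: 24 + 227.749 + 303 = 554.749 N
In kgf: 554.749 / 9.80665 = 56.5687 kgf

56.6 kgf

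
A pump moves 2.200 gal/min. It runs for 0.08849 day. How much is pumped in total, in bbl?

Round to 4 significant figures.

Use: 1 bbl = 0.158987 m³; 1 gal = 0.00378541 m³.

2.200 gal/min → 1.38798×10⁻⁴ m³/s
0.08849 day → 7645.54 s
V = Q × t = 1.38798×10⁻⁴ × 7645.54 = 1.06119 m³
In bbl: 1.06119 / 0.158987 = 6.6747 bbl

6.675 bbl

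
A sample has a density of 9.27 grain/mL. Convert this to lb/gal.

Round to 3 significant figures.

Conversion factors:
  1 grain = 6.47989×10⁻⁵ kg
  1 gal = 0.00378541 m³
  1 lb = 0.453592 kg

9.27 grain/mL × 6.47989×10⁻⁵ kg/grain ÷ 10⁻⁶ m³/mL = 600.686 kg/m³
600.686 kg/m³ ÷ 0.453592 kg/lb × 0.00378541 m³/gal = 5.01297 lb/gal

5.01 lb/gal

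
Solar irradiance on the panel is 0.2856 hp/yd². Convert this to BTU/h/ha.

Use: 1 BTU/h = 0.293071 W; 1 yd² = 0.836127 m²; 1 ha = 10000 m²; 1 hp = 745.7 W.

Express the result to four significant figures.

0.2856 hp/yd² × 745.7 W/hp ÷ 0.836127 m²/yd² = 254.712 W/m²
254.712 W/m² ÷ 0.293071 W/BTU/h × 10000 m²/ha = 8.69114×10⁶ BTU/h/ha

8.691×10⁶ BTU/h/ha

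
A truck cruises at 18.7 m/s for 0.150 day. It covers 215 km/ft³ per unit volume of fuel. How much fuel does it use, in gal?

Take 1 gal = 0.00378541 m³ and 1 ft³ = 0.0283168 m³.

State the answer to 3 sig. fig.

8.43 gal

0.150 day → 12960 s
d = v × t = 18.7 × 12960 = 242352 m
215 km/ft³ → 7.59267×10⁶ m/m³
V = d / (distance per unit fuel) = 242352 / 7.59267×10⁶ = 0.0319192 m³
In gal: 0.0319192 / 0.00378541 = 8.43216 gal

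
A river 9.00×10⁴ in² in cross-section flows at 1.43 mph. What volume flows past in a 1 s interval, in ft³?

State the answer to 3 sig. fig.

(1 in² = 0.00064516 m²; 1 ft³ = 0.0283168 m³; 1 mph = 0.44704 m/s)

1.43 mph × 0.44704 → 0.639267 m/s
9.00×10⁴ in² × 0.00064516 → 58.0644 m²
V = v × A × t = 0.639267 m/s × 58.0644 m² × 1 s = 37.1187 m³
37.1187 m³ ÷ (0.0283168 m³/ft³) = 1310.84 ft³

1310 ft³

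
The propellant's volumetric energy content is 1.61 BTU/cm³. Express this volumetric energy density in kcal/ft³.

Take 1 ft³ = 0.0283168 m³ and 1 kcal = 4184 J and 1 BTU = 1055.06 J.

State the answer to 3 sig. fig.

1.61 BTU/cm³ × 1055.06 J/BTU ÷ 10⁻⁶ m³/cm³ = 1.69865×10⁹ J/m³
1.69865×10⁹ J/m³ ÷ 4184 J/kcal × 0.0283168 m³/ft³ = 11496.3 kcal/ft³

1.15×10⁴ kcal/ft³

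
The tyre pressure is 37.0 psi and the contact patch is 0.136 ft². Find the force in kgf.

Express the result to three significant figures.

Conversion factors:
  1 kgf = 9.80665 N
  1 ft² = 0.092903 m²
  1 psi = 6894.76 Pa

329 kgf

37.0 psi × 6894.76 → 255106 Pa
0.136 ft² × 0.092903 → 0.0126348 m²
F = P × A = 255106 Pa × 0.0126348 m² = 3223.21 N
3223.21 N ÷ (9.80665 N/kgf) = 328.676 kgf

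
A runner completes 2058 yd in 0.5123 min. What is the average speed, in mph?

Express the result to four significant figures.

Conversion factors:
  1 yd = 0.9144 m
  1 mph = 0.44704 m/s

136.9 mph

2058 yd × 0.9144 → 1881.84 m
0.5123 min × 60 → 30.738 s
v = d / t = 1881.84 m / 30.738 s = 61.2219 m/s
61.2219 m/s ÷ (0.44704 m/s/mph) = 136.949 mph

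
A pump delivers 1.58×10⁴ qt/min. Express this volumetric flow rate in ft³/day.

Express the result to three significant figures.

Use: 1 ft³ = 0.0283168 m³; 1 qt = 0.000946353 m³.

7.60×10⁵ ft³/day

1.58×10⁴ qt/min × 0.000946353 m³/qt ÷ 60 s/min = 0.249206 m³/s
0.249206 m³/s ÷ 0.0283168 m³/ft³ × 86400 s/day = 760375 ft³/day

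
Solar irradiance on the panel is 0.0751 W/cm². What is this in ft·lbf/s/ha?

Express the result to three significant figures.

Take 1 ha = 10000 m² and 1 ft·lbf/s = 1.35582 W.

5.54×10⁶ ft·lbf/s/ha

0.0751 W/cm² ÷ 0.0001 m²/cm² = 751 W/m²
751 W/m² ÷ 1.35582 W/ft·lbf/s × 10000 m²/ha = 5.53908×10⁶ ft·lbf/s/ha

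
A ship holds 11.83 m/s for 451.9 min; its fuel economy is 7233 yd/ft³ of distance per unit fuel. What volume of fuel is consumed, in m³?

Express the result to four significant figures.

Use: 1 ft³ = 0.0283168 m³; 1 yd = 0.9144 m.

451.9 min → 27114 s
d = v × t = 11.83 × 27114 = 320759 m
7233 yd/ft³ → 233566 m/m³
V = d / (distance per unit fuel) = 320759 / 233566 = 1.37331 m³

1.373 m³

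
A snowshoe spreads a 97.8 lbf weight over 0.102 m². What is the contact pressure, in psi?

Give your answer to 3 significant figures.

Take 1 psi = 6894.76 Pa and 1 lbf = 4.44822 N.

0.619 psi

97.8 lbf × 4.44822 → 435.036 N
P = F / A = 435.036 N / 0.102 m² = 4265.06 Pa
4265.06 Pa ÷ (6894.76 Pa/psi) = 0.618594 psi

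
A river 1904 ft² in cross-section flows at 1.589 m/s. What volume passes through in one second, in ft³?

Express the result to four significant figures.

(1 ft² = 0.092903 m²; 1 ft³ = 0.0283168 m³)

1904 ft² × 0.092903 = 176.887 m²
V = v × A × t = 1.589 m/s × 176.887 m² × 1 s = 281.073 m³
281.073 m³ ÷ (0.0283168 m³/ft³) = 9926.02 ft³

9926 ft³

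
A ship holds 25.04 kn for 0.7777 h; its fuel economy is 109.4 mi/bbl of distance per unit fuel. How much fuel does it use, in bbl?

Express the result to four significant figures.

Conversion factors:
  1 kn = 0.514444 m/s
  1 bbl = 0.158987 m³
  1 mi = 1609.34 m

0.2048 bbl

25.04 kn → 12.8817 m/s
0.7777 h → 2799.72 s
d = v × t = 12.8817 × 2799.72 = 36065.2 m
109.4 mi/bbl → 1.1074×10⁶ m/m³
V = d / (distance per unit fuel) = 36065.2 / 1.1074×10⁶ = 0.0325675 m³
In bbl: 0.0325675 / 0.158987 = 0.204844 bbl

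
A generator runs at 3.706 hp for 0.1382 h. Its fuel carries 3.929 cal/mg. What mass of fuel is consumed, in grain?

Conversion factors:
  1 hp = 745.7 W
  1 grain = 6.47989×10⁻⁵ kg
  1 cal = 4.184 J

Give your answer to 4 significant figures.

1291 grain

3.706 hp → 2763.56 W
0.1382 h → 497.52 s
E = P × t = 2763.56 × 497.52 = 1.37493×10⁶ J
3.929 cal/mg → 1.64389×10⁷ J/kg
m = E / e_s = 1.37493×10⁶ / 1.64389×10⁷ = 0.0836388 kg
In grain: 0.0836388 / 6.47989×10⁻⁵ = 1290.74 grain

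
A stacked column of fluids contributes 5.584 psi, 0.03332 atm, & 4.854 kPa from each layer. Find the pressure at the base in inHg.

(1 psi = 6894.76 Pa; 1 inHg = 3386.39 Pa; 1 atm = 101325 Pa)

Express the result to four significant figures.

13.80 inHg

5.584 psi × 6894.76 → 38500.3 Pa
0.03332 atm × 101325 → 3376.15 Pa
4.854 kPa × 1000 → 4854 Pa
Total: 38500.3 + 3376.15 + 4854 = 46730.5 Pa
In inHg: 46730.5 / 3386.39 = 13.7995 inHg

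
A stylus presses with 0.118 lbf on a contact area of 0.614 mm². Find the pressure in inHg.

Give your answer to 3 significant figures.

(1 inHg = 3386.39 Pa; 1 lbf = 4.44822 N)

0.118 lbf × 4.44822 → 0.52489 N
0.614 mm² × 10⁻⁶ → 6.14×10⁻⁷ m²
P = F / A = 0.52489 N / 6.14×10⁻⁷ m² = 854870 Pa
854870 Pa ÷ (3386.39 Pa/inHg) = 252.443 inHg

252 inHg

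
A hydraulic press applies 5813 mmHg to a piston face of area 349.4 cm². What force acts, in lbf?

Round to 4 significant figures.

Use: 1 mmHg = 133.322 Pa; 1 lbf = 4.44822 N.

5813 mmHg × 133.322 = 775001 Pa
349.4 cm² × 0.0001 = 0.03494 m²
F = P × A = 775001 Pa × 0.03494 m² = 27078.5 N
27078.5 N ÷ (4.44822 N/lbf) = 6087.49 lbf

6087 lbf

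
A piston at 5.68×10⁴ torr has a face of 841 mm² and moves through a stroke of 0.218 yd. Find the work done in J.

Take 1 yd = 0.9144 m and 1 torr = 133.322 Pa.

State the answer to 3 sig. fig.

1270 J

5.68×10⁴ torr → 7.57269×10⁶ Pa
841 mm² → 8.41×10⁻⁴ m²
F = P × A = 7.57269×10⁶ × 8.41×10⁻⁴ = 6368.63 N
0.218 yd → 0.199339 m
W = F × d = 6368.63 × 0.199339 = 1269.52 J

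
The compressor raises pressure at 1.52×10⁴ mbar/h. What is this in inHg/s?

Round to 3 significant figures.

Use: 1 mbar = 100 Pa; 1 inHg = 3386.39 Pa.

1.52×10⁴ mbar/h × 100 Pa/mbar ÷ 3600 s/h = 422.222 Pa/s
422.222 Pa/s ÷ 3386.39 Pa/inHg = 0.124682 inHg/s

0.125 inHg/s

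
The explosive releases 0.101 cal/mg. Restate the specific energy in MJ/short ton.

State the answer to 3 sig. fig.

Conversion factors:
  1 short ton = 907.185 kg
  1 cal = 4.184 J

383 MJ/short ton

0.101 cal/mg × 4.184 J/cal ÷ 10⁻⁶ kg/mg = 422584 J/kg
422584 J/kg ÷ 1000000 J/MJ × 907.185 kg/short ton = 383.362 MJ/short ton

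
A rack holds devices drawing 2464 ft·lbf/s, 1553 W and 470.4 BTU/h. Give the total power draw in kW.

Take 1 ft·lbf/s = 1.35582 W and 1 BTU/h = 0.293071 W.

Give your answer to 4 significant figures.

2464 ft·lbf/s × 1.35582 = 3340.74 W
1553 W (already W)
470.4 BTU/h × 0.293071 = 137.861 W
Sum: 3340.74 + 1553 + 137.861 = 5031.6 W
In kW: 5031.6 / 1000 = 5.0316 kW

5.032 kW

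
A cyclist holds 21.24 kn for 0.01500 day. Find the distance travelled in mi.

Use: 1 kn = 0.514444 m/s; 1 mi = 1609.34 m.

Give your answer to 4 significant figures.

8.799 mi

21.24 kn × 0.514444 → 10.9268 m/s
0.01500 day × 86400 → 1296 s
d = v × t = 10.9268 m/s × 1296 s = 14161.1 m
14161.1 m ÷ (1609.34 m/mi) = 8.79932 mi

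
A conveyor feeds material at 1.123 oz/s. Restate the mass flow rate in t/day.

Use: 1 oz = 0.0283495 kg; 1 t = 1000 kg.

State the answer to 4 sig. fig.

2.751 t/day

1.123 oz/s × 0.0283495 kg/oz = 0.0318365 kg/s
0.0318365 kg/s ÷ 1000 kg/t × 86400 s/day = 2.75067 t/day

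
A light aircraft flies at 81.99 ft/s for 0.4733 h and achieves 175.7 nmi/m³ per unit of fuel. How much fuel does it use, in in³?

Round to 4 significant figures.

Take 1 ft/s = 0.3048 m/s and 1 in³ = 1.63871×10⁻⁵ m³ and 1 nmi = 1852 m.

7985 in³

81.99 ft/s → 24.9906 m/s
0.4733 h → 1703.88 s
d = v × t = 24.9906 × 1703.88 = 42581 m
175.7 nmi/m³ → 325396 m/m³
V = d / (distance per unit fuel) = 42581 / 325396 = 0.130859 m³
In in³: 0.130859 / 1.63871×10⁻⁵ = 7985.49 in³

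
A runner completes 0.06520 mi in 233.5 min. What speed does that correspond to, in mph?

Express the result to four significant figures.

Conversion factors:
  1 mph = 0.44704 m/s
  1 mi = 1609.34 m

0.01675 mph

0.06520 mi × 1609.34 → 104.929 m
233.5 min × 60 → 14010 s
v = d / t = 104.929 m / 14010 s = 0.00748958 m/s
0.00748958 m/s ÷ (0.44704 m/s/mph) = 0.0167537 mph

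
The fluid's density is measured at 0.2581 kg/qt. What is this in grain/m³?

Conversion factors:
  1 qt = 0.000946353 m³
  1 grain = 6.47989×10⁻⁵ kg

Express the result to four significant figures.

0.2581 kg/qt ÷ 0.000946353 m³/qt = 272.731 kg/m³
272.731 kg/m³ ÷ 6.47989×10⁻⁵ kg/grain = 4.20888×10⁶ grain/m³

4.209×10⁶ grain/m³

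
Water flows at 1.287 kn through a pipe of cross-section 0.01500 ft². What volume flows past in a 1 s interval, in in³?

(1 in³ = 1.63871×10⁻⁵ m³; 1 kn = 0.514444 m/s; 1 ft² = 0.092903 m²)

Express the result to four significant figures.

56.30 in³

1.287 kn × 0.514444 = 0.662089 m/s
0.01500 ft² × 0.092903 = 0.00139354 m²
V = v × A × t = 0.662089 m/s × 0.00139354 m² × 1 s = 9.22648×10⁻⁴ m³
9.22648×10⁻⁴ m³ ÷ (1.63871×10⁻⁵ m³/in³) = 56.3033 in³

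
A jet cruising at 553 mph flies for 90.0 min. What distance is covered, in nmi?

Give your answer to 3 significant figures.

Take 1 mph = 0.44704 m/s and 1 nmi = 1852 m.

721 nmi

553 mph × 0.44704 = 247.213 m/s
90.0 min × 60 = 5400 s
d = v × t = 247.213 m/s × 5400 s = 1.33495×10⁶ m
1.33495×10⁶ m ÷ (1852 m/nmi) = 720.815 nmi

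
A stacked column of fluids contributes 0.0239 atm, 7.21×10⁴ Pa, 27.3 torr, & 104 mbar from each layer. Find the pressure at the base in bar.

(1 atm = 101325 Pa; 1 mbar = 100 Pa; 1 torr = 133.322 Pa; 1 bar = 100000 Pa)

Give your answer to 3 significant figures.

0.0239 atm × 101325 = 2421.67 Pa
7.21×10⁴ Pa (already Pa)
27.3 torr × 133.322 = 3639.69 Pa
104 mbar × 100 = 10400 Pa
Total: 2421.67 + 72100 + 3639.69 + 10400 = 88561.4 Pa
In bar: 88561.4 / 100000 = 0.885614 bar

0.886 bar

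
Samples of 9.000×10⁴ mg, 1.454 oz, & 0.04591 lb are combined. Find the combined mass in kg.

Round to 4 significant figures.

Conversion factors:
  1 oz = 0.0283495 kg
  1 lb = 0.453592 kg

9.000×10⁴ mg × 10⁻⁶ = 0.09 kg
1.454 oz × 0.0283495 = 0.0412202 kg
0.04591 lb × 0.453592 = 0.0208244 kg
Sum: 0.09 + 0.0412202 + 0.0208244 = 0.152045 kg

0.1520 kg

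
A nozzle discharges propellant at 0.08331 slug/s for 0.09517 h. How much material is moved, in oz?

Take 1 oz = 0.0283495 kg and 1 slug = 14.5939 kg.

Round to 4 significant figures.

0.08331 slug/s → 1.21582 kg/s
0.09517 h → 342.612 s
m = ṁ × t = 1.21582 × 342.612 = 416.555 kg
In oz: 416.555 / 0.0283495 = 14693.6 oz

1.469×10⁴ oz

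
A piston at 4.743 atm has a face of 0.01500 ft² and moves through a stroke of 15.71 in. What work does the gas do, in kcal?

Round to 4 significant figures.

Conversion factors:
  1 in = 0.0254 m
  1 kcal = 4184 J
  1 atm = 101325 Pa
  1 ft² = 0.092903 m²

4.743 atm → 480584 Pa
0.01500 ft² → 0.00139354 m²
F = P × A = 480584 × 0.00139354 = 669.713 N
15.71 in → 0.399034 m
W = F × d = 669.713 × 0.399034 = 267.238 J
In kcal: 267.238 / 4184 = 0.0638714 kcal

0.06387 kcal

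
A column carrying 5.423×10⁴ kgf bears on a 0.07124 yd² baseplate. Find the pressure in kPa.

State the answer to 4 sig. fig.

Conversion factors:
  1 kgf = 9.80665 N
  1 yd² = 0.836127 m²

8928 kPa

5.423×10⁴ kgf × 9.80665 = 531815 N
0.07124 yd² × 0.836127 = 0.0595657 m²
P = F / A = 531815 N / 0.0595657 m² = 8.92821×10⁶ Pa
8.92821×10⁶ Pa ÷ (1000 Pa/kPa) = 8928.21 kPa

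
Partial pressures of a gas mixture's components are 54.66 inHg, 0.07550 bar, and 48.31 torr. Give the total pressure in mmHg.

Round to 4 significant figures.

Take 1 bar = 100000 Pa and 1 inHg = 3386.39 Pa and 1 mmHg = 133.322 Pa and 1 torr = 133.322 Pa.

1493 mmHg

54.66 inHg × 3386.39 = 185100 Pa
0.07550 bar × 100000 = 7550 Pa
48.31 torr × 133.322 = 6440.79 Pa
Sum: 185100 + 7550 + 6440.79 = 199091 Pa
In mmHg: 199091 / 133.322 = 1493.31 mmHg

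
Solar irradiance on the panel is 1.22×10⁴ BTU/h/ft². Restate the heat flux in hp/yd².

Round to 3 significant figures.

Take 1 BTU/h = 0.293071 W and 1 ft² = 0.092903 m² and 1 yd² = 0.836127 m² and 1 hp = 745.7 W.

43.2 hp/yd²

1.22×10⁴ BTU/h/ft² × 0.293071 W/BTU/h ÷ 0.092903 m²/ft² = 38486 W/m²
38486 W/m² ÷ 745.7 W/hp × 0.836127 m²/yd² = 43.153 hp/yd²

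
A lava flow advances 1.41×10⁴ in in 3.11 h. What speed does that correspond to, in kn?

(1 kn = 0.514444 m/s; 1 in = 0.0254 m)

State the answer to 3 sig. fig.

0.0622 kn

1.41×10⁴ in × 0.0254 → 358.14 m
3.11 h × 3600 → 11196 s
v = d / t = 358.14 m / 11196 s = 0.0319882 m/s
0.0319882 m/s ÷ (0.514444 m/s/kn) = 0.0621801 kn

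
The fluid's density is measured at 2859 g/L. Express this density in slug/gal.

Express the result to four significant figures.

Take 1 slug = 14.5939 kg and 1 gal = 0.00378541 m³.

2859 g/L × 0.001 kg/g ÷ 0.001 m³/L = 2859 kg/m³
2859 kg/m³ ÷ 14.5939 kg/slug × 0.00378541 m³/gal = 0.741576 slug/gal

0.7416 slug/gal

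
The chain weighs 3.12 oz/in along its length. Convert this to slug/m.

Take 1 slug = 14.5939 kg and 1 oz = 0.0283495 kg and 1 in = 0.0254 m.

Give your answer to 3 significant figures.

3.12 oz/in × 0.0283495 kg/oz ÷ 0.0254 m/in = 3.4823 kg/m
3.4823 kg/m ÷ 14.5939 kg/slug = 0.238613 slug/m

0.239 slug/m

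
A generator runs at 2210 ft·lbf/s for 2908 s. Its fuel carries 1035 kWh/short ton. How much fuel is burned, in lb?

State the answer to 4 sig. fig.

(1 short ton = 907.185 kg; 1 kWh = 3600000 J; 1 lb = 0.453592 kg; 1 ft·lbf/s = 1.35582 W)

2210 ft·lbf/s → 2996.36 W
E = P × t = 2996.36 × 2908 = 8.71341×10⁶ J
1035 kWh/short ton → 4.10721×10⁶ J/kg
m = E / e_s = 8.71341×10⁶ / 4.10721×10⁶ = 2.12149 kg
In lb: 2.12149 / 0.453592 = 4.67709 lb

4.677 lb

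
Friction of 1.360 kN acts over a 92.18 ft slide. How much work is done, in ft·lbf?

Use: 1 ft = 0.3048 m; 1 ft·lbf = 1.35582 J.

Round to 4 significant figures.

2.818×10⁴ ft·lbf

1.360 kN × 1000 → 1360 N
92.18 ft × 0.3048 → 28.0965 m
W = F × d = 1360 N × 28.0965 m = 38211.2 J
38211.2 J ÷ (1.35582 J/ft·lbf) = 28183.1 ft·lbf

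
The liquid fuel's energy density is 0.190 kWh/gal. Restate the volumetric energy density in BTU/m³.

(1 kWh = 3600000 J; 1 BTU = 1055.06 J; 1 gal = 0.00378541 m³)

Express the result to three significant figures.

1.71×10⁵ BTU/m³

0.190 kWh/gal × 3600000 J/kWh ÷ 0.00378541 m³/gal = 1.80694×10⁸ J/m³
1.80694×10⁸ J/m³ ÷ 1055.06 J/BTU = 171264 BTU/m³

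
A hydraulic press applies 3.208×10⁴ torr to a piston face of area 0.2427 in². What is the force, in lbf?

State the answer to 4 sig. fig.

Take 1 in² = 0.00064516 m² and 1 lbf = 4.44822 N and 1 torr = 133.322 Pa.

3.208×10⁴ torr × 133.322 = 4.27697×10⁶ Pa
0.2427 in² × 0.00064516 = 1.5658×10⁻⁴ m²
F = P × A = 4.27697×10⁶ Pa × 1.5658×10⁻⁴ m² = 669.688 N
669.688 N ÷ (4.44822 N/lbf) = 150.552 lbf

150.6 lbf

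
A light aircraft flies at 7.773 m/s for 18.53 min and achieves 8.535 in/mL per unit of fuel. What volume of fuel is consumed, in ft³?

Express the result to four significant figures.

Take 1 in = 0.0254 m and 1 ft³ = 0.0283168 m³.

1.408 ft³

18.53 min → 1111.8 s
d = v × t = 7.773 × 1111.8 = 8642.02 m
8.535 in/mL → 216789 m/m³
V = d / (distance per unit fuel) = 8642.02 / 216789 = 0.0398637 m³
In ft³: 0.0398637 / 0.0283168 = 1.40778 ft³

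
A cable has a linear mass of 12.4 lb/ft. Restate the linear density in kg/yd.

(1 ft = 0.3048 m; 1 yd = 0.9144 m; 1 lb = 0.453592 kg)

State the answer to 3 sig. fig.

16.9 kg/yd

12.4 lb/ft × 0.453592 kg/lb ÷ 0.3048 m/ft = 18.4532 kg/m
18.4532 kg/m × 0.9144 m/yd = 16.8736 kg/yd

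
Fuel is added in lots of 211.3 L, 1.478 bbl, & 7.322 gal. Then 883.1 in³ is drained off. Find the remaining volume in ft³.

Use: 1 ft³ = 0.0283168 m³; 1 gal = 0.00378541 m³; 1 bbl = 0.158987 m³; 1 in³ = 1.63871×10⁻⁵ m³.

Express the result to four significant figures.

16.23 ft³

211.3 L × 0.001 = 0.2113 m³
1.478 bbl × 0.158987 = 0.234983 m³
7.322 gal × 0.00378541 = 0.0277168 m³
883.1 in³ × 1.63871×10⁻⁵ = 0.0144714 m³
Result: 0.2113 + 0.234983 + 0.0277168 − 0.0144714 = 0.459528 m³
In ft³: 0.459528 / 0.0283168 = 16.2281 ft³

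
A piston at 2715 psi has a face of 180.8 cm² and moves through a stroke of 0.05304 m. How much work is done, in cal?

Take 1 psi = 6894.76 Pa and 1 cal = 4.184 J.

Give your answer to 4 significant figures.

4290 cal

2715 psi → 1.87193×10⁷ Pa
180.8 cm² → 0.01808 m²
F = P × A = 1.87193×10⁷ × 0.01808 = 338445 N
W = F × d = 338445 × 0.05304 = 17951.1 J
In cal: 17951.1 / 4.184 = 4290.42 cal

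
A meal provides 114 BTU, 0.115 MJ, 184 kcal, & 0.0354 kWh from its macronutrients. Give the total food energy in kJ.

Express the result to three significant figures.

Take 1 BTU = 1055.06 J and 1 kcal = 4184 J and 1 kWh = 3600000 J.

114 BTU × 1055.06 = 120277 J
0.115 MJ × 1000000 = 115000 J
184 kcal × 4184 = 769856 J
0.0354 kWh × 3600000 = 127440 J
Combined: 120277 + 115000 + 769856 + 127440 = 1.13257×10⁶ J
In kJ: 1.13257×10⁶ / 1000 = 1132.57 kJ

1130 kJ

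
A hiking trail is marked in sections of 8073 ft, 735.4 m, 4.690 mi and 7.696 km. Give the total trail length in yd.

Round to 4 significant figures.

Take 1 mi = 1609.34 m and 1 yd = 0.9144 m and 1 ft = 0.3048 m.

2.017×10⁴ yd

8073 ft × 0.3048 = 2460.65 m
735.4 m (already m)
4.690 mi × 1609.34 = 7547.8 m
7.696 km × 1000 = 7696 m
Sum: 2460.65 + 735.4 + 7547.8 + 7696 = 18439.8 m
In yd: 18439.8 / 0.9144 = 20166 yd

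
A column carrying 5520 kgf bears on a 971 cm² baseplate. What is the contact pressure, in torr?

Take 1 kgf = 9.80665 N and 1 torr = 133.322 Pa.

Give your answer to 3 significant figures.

4180 torr

5520 kgf × 9.80665 → 54132.7 N
971 cm² × 0.0001 → 0.0971 m²
P = F / A = 54132.7 N / 0.0971 m² = 557494 Pa
557494 Pa ÷ (133.322 Pa/torr) = 4181.56 torr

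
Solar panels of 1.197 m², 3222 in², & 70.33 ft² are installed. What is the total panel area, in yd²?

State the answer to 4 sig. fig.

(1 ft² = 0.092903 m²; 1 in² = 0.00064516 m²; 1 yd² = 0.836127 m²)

1.197 m² (already m²)
3222 in² × 0.00064516 = 2.07871 m²
70.33 ft² × 0.092903 = 6.53387 m²
Total: 1.197 + 2.07871 + 6.53387 = 9.80958 m²
In yd²: 9.80958 / 0.836127 = 11.7322 yd²

11.73 yd²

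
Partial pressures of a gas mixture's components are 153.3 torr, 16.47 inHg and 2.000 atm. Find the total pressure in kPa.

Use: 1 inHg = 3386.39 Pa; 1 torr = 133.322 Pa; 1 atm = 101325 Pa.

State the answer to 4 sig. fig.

153.3 torr × 133.322 = 20438.3 Pa
16.47 inHg × 3386.39 = 55773.8 Pa
2.000 atm × 101325 = 202650 Pa
Sum: 20438.3 + 55773.8 + 202650 = 278862 Pa
In kPa: 278862 / 1000 = 278.862 kPa

278.9 kPa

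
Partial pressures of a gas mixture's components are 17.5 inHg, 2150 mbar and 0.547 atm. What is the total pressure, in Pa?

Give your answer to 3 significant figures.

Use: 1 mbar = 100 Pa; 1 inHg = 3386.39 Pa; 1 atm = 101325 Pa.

3.30×10⁵ Pa

17.5 inHg × 3386.39 = 59261.8 Pa
2150 mbar × 100 = 215000 Pa
0.547 atm × 101325 = 55424.8 Pa
Combined: 59261.8 + 215000 + 55424.8 = 329687 Pa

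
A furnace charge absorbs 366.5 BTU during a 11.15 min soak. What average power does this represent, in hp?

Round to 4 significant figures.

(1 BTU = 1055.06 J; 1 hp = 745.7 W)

0.7751 hp

366.5 BTU × 1055.06 → 386679 J
11.15 min × 60 → 669 s
P = E / t = 386679 J / 669 s = 577.996 W
577.996 W ÷ (745.7 W/hp) = 0.775105 hp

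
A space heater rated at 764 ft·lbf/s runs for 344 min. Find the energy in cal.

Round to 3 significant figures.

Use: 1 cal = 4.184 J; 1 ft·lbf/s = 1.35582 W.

5.11×10⁶ cal

764 ft·lbf/s × 1.35582 → 1035.85 W
344 min × 60 → 20640 s
E = P × t = 1035.85 W × 20640 s = 2.13799×10⁷ J
2.13799×10⁷ J ÷ (4.184 J/cal) = 5.10992×10⁶ cal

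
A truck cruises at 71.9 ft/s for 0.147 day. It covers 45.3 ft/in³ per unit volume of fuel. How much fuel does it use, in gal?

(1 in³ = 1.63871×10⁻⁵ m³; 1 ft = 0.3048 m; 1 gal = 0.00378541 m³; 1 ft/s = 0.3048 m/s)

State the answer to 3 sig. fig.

87.3 gal

71.9 ft/s → 21.9151 m/s
0.147 day → 12700.8 s
d = v × t = 21.9151 × 12700.8 = 278339 m
45.3 ft/in³ → 842580 m/m³
V = d / (distance per unit fuel) = 278339 / 842580 = 0.330341 m³
In gal: 0.330341 / 0.00378541 = 87.2669 gal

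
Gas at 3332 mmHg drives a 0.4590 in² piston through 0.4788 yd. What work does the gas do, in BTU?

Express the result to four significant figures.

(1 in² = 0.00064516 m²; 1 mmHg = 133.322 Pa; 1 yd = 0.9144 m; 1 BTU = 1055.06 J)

3332 mmHg → 444229 Pa
0.4590 in² → 2.96128×10⁻⁴ m²
F = P × A = 444229 × 2.96128×10⁻⁴ = 131.549 N
0.4788 yd → 0.437815 m
W = F × d = 131.549 × 0.437815 = 57.5941 J
In BTU: 57.5941 / 1055.06 = 0.0545885 BTU

0.05459 BTU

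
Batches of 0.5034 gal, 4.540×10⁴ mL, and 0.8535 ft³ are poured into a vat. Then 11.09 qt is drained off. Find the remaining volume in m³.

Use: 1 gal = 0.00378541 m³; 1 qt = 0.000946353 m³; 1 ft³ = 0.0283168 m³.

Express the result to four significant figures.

0.5034 gal × 0.00378541 = 0.00190558 m³
4.540×10⁴ mL × 10⁻⁶ = 0.0454 m³
0.8535 ft³ × 0.0283168 = 0.0241684 m³
11.09 qt × 0.000946353 = 0.0104951 m³
Result: 0.00190558 + 0.0454 + 0.0241684 − 0.0104951 = 0.0609789 m³

0.06098 m³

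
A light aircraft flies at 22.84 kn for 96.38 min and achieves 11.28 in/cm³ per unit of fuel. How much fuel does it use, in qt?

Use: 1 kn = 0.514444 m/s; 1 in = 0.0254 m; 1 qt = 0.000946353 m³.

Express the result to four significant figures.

22.84 kn → 11.7499 m/s
96.38 min → 5782.8 s
d = v × t = 11.7499 × 5782.8 = 67947.3 m
11.28 in/cm³ → 286512 m/m³
V = d / (distance per unit fuel) = 67947.3 / 286512 = 0.237153 m³
In qt: 0.237153 / 0.000946353 = 250.597 qt

250.6 qt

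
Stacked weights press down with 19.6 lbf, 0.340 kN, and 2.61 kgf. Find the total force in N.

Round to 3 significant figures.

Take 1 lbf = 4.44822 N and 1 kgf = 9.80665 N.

19.6 lbf × 4.44822 = 87.1851 N
0.340 kN × 1000 = 340 N
2.61 kgf × 9.80665 = 25.5954 N
Combined: 87.1851 + 340 + 25.5954 = 452.78 N

453 N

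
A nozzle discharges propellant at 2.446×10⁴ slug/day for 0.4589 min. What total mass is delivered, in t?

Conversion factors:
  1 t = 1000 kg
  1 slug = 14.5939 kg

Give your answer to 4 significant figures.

0.1138 t

2.446×10⁴ slug/day → 4.13156 kg/s
0.4589 min → 27.534 s
m = ṁ × t = 4.13156 × 27.534 = 113.758 kg
In t: 113.758 / 1000 = 0.113758 t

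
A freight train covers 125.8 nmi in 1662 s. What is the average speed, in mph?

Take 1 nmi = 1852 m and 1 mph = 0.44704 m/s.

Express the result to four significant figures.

125.8 nmi × 1852 = 232982 m
v = d / t = 232982 m / 1662 s = 140.182 m/s
140.182 m/s ÷ (0.44704 m/s/mph) = 313.578 mph

313.6 mph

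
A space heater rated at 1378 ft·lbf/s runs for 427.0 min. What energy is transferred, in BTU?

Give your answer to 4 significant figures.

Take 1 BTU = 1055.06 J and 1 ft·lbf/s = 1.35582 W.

4.537×10⁴ BTU

1378 ft·lbf/s × 1.35582 → 1868.32 W
427.0 min × 60 → 25620 s
E = P × t = 1868.32 W × 25620 s = 4.78664×10⁷ J
4.78664×10⁷ J ÷ (1055.06 J/BTU) = 45368.4 BTU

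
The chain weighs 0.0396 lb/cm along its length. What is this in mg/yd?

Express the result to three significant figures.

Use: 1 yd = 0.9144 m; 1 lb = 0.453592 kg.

1.64×10⁶ mg/yd

0.0396 lb/cm × 0.453592 kg/lb ÷ 0.01 m/cm = 1.79622 kg/m
1.79622 kg/m ÷ 10⁻⁶ kg/mg × 0.9144 m/yd = 1.64246×10⁶ mg/yd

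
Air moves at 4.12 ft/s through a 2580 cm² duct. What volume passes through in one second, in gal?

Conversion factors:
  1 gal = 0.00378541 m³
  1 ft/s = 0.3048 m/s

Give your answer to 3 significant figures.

85.6 gal

4.12 ft/s × 0.3048 → 1.25578 m/s
2580 cm² × 0.0001 → 0.258 m²
V = v × A × t = 1.25578 m/s × 0.258 m² × 1 s = 0.323991 m³
0.323991 m³ ÷ (0.00378541 m³/gal) = 85.5894 gal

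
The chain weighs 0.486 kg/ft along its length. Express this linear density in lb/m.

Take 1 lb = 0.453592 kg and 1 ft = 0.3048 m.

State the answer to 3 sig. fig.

0.486 kg/ft ÷ 0.3048 m/ft = 1.59449 kg/m
1.59449 kg/m ÷ 0.453592 kg/lb = 3.51525 lb/m

3.52 lb/m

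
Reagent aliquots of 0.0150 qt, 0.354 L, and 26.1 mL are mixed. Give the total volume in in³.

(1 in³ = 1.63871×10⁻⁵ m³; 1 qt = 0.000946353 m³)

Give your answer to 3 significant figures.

24.1 in³

0.0150 qt × 0.000946353 → 1.41953×10⁻⁵ m³
0.354 L × 0.001 → 3.54×10⁻⁴ m³
26.1 mL × 10⁻⁶ → 2.61×10⁻⁵ m³
Total: 1.41953×10⁻⁵ + 3.54×10⁻⁴ + 2.61×10⁻⁵ = 3.94295×10⁻⁴ m³
In in³: 3.94295×10⁻⁴ / 1.63871×10⁻⁵ = 24.0613 in³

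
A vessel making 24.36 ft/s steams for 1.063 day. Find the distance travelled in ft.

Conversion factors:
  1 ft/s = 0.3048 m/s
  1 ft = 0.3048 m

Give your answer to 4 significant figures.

2.237×10⁶ ft

24.36 ft/s × 0.3048 = 7.42493 m/s
1.063 day × 86400 = 91843.2 s
d = v × t = 7.42493 m/s × 91843.2 s = 681929 m
681929 m ÷ (0.3048 m/ft) = 2.2373×10⁶ ft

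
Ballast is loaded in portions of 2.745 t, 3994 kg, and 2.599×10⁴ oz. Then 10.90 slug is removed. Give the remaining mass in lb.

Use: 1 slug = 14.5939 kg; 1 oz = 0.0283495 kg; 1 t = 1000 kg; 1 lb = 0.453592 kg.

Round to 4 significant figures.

1.613×10⁴ lb

2.745 t × 1000 = 2745 kg
3994 kg (already kg)
2.599×10⁴ oz × 0.0283495 = 736.804 kg
10.90 slug × 14.5939 = 159.074 kg
Result: 2745 + 3994 + 736.804 − 159.074 = 7316.73 kg
In lb: 7316.73 / 0.453592 = 16130.6 lb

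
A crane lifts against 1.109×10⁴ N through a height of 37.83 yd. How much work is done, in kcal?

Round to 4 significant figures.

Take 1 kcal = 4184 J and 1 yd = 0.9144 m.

37.83 yd × 0.9144 = 34.5918 m
W = F × d = 11090 N × 34.5918 m = 383623 J
383623 J ÷ (4184 J/kcal) = 91.6881 kcal

91.69 kcal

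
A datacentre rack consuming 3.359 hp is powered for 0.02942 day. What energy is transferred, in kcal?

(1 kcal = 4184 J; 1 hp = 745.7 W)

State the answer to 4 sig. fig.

1522 kcal

3.359 hp × 745.7 → 2504.81 W
0.02942 day × 86400 → 2541.89 s
E = P × t = 2504.81 W × 2541.89 s = 6.36695×10⁶ J
6.36695×10⁶ J ÷ (4184 J/kcal) = 1521.74 kcal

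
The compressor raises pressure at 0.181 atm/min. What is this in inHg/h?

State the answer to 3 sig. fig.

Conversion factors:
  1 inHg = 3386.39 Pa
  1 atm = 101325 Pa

0.181 atm/min × 101325 Pa/atm ÷ 60 s/min = 305.664 Pa/s
305.664 Pa/s ÷ 3386.39 Pa/inHg × 3600 s/h = 324.945 inHg/h

325 inHg/h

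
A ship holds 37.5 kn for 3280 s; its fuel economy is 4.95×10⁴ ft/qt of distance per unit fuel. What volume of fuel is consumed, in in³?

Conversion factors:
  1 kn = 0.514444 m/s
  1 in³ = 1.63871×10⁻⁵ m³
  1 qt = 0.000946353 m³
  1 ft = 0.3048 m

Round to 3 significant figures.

242 in³

37.5 kn → 19.2916 m/s
d = v × t = 19.2916 × 3280 = 63276.4 m
4.95×10⁴ ft/qt → 1.59429×10⁷ m/m³
V = d / (distance per unit fuel) = 63276.4 / 1.59429×10⁷ = 0.00396894 m³
In in³: 0.00396894 / 1.63871×10⁻⁵ = 242.199 in³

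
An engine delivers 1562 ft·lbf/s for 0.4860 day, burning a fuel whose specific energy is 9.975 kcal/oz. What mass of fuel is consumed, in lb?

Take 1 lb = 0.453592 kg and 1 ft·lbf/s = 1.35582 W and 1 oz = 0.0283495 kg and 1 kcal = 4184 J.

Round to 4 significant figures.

133.2 lb

1562 ft·lbf/s → 2117.79 W
0.4860 day → 41990.4 s
E = P × t = 2117.79 × 41990.4 = 8.89268×10⁷ J
9.975 kcal/oz → 1.47217×10⁶ J/kg
m = E / e_s = 8.89268×10⁷ / 1.47217×10⁶ = 60.4053 kg
In lb: 60.4053 / 0.453592 = 133.171 lb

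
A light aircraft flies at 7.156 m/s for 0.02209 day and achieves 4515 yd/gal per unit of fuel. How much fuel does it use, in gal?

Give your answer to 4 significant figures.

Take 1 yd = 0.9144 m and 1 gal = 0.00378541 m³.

0.02209 day → 1908.58 s
d = v × t = 7.156 × 1908.58 = 13657.8 m
4515 yd/gal → 1.09064×10⁶ m/m³
V = d / (distance per unit fuel) = 13657.8 / 1.09064×10⁶ = 0.0125227 m³
In gal: 0.0125227 / 0.00378541 = 3.30815 gal

3.308 gal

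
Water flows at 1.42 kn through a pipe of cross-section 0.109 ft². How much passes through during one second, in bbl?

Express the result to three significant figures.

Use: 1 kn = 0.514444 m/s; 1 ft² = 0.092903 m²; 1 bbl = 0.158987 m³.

1.42 kn × 0.514444 → 0.73051 m/s
0.109 ft² × 0.092903 → 0.0101264 m²
V = v × A × t = 0.73051 m/s × 0.0101264 m² × 1 s = 0.00739744 m³
0.00739744 m³ ÷ (0.158987 m³/bbl) = 0.0465286 bbl

0.0465 bbl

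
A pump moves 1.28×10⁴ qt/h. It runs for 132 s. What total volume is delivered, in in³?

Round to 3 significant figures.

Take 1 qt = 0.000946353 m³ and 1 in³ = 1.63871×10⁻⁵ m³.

1.28×10⁴ qt/h → 0.00336481 m³/s
V = Q × t = 0.00336481 × 132 = 0.444155 m³
In in³: 0.444155 / 1.63871×10⁻⁵ = 27103.9 in³

2.71×10⁴ in³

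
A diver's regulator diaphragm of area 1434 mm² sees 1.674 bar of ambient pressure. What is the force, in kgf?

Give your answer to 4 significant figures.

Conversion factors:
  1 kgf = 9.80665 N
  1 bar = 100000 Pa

24.48 kgf

1.674 bar × 100000 → 167400 Pa
1434 mm² × 10⁻⁶ → 0.001434 m²
F = P × A = 167400 Pa × 0.001434 m² = 240.052 N
240.052 N ÷ (9.80665 N/kgf) = 24.4785 kgf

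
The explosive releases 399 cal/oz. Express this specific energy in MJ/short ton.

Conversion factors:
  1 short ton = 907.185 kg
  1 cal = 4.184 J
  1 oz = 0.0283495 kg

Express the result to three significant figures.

399 cal/oz × 4.184 J/cal ÷ 0.0283495 kg/oz = 58887 J/kg
58887 J/kg ÷ 1000000 J/MJ × 907.185 kg/short ton = 53.4214 MJ/short ton

53.4 MJ/short ton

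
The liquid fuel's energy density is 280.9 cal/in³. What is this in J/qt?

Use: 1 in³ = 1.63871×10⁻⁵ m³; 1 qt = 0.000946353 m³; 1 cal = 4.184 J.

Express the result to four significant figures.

6.787×10⁴ J/qt

280.9 cal/in³ × 4.184 J/cal ÷ 1.63871×10⁻⁵ m³/in³ = 7.17202×10⁷ J/m³
7.17202×10⁷ J/m³ × 0.000946353 m³/qt = 67872.6 J/qt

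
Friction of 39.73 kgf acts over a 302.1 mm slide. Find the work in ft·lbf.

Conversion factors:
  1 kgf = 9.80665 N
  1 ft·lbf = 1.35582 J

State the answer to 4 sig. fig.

39.73 kgf × 9.80665 = 389.618 N
302.1 mm × 0.001 = 0.3021 m
W = F × d = 389.618 N × 0.3021 m = 117.704 J
117.704 J ÷ (1.35582 J/ft·lbf) = 86.8139 ft·lbf

86.81 ft·lbf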